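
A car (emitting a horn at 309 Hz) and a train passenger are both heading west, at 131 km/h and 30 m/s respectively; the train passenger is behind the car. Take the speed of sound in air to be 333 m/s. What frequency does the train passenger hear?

131 km/h = 36.39 m/s.
The train passenger is behind, so the car is moving away from it while the train passenger is moving toward the car.
Both move, so f' = f · (v + v_o)/(v + v_s).
f' = 309 × (333 + 30)/(333 + 36.39) = 309 × 363/369.39 ≈ 304 Hz.

304 Hz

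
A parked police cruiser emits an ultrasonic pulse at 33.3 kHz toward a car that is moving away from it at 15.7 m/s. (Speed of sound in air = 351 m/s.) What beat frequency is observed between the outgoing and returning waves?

2851 Hz

At the car (a moving observer), f₁ = f₀ · (v − u)/v = 33.3 × 335.3/351 ≈ 31.81 kHz.
On reflection it acts as a source moving away from the stationary detector: f₂ = f₁ · v/(v + u) = 31.81 × 351/366.7 ≈ 30.45 kHz.
Beat frequency (with f₀ = 33300 Hz): |f₂ − f₀| = 2u·f₀/(v + u) = 2 × 15.7 × 33300/366.7 ≈ 2851 Hz.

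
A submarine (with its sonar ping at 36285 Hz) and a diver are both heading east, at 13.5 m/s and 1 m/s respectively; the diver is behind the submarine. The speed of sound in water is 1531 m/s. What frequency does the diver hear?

The diver is behind, so the submarine is moving away from it while the diver is moving toward the submarine.
Both move, so f' = f · (v + v_o)/(v + v_s).
f' = 36285 × (1531 + 1)/(1531 + 13.5) = 36285 × 1532/1544.5 ≈ 35991 Hz.

35991 Hz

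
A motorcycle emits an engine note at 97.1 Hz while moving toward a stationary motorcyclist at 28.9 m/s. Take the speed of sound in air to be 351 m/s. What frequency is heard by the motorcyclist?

Moving source, stationary observer: f' = f · v/(v − v_s) since the source is approaching.
f' = 97.1 × 351/(351 − 28.9) = 97.1 × 351/322.1 ≈ 106 Hz.

106 Hz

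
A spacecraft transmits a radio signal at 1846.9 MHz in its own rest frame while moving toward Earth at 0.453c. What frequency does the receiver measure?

Relativistic Doppler for frequency: f' = f₀ · √((1 + β)/(1 − β)).
f' = 1846.9 × √(1.4530/0.5470) = 1846.9 × 1.62982 ≈ 3010.1 MHz.

3010.1 MHz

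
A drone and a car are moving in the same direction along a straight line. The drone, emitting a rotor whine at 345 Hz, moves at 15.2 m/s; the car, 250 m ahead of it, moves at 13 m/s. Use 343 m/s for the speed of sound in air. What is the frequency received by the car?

347 Hz

The car is ahead, so the drone is moving toward it while the car is moving away from the drone.
With source approaching and observer receding, f' = f · (v − v_o)/(v − v_s).
f' = 345 × (343 − 13)/(343 − 15.2) = 345 × 330/327.8 ≈ 347 Hz.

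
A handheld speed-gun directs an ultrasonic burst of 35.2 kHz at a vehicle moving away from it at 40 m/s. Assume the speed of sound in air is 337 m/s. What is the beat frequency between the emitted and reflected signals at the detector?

7469 Hz

At the vehicle (a moving observer), f₁ = f₀ · (v − u)/v = 35.2 × 297/337 ≈ 31.02 kHz.
On reflection it acts as a source moving away from the stationary detector: f₂ = f₁ · v/(v + u) = 31.02 × 337/377 ≈ 27.73 kHz.
Equivalently f₂ = f₀ · (v − u)/(v + u).
Beat frequency (with f₀ = 35200 Hz): |f₂ − f₀| = 2u·f₀/(v + u) = 2 × 40 × 35200/377 ≈ 7469 Hz.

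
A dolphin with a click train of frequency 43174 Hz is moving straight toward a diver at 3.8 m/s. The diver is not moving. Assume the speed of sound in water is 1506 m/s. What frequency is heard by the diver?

43283 Hz

Only the source moves, toward the listener, so f' = f · v/(v − v_s).
f' = 43174 × 1506/(1506 − 3.8) = 43174 × 1506/1502 ≈ 43283 Hz.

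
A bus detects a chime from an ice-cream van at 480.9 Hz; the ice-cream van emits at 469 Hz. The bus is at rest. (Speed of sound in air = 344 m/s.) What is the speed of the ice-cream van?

f' > f, so the ice-cream van is approaching.
f' = f · v/(v − v_s) ⇒ v_s = v · |1 − f/f'|.
v_s = 344 × |1 − 469/480.9| = 344 × 0.02475 ≈ 8.5 m/s.

8.5 m/s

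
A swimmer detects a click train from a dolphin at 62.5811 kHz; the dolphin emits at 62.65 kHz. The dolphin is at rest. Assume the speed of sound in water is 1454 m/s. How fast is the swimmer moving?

1.60 m/s

f' < f, so the swimmer is receding.
f' = f · (v − v_o)/v ⇒ v_o = v · |f'/f − 1|.
v_o = 1454 × |62.5811/62.65 − 1| = 1454 × 0.0011 ≈ 1.60 m/s.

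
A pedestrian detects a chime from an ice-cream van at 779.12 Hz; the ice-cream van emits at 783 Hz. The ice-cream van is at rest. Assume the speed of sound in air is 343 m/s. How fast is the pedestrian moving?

1.70 m/s

f' < f, so the pedestrian is receding.
f' = f · (v − v_o)/v ⇒ v_o = v · |f'/f − 1|.
v_o = 343 × |779.12/783 − 1| = 343 × 0.004955 ≈ 1.70 m/s.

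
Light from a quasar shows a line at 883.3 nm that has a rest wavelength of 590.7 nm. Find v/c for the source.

0.382c

λ'/λ₀ = 1.4953 > 1 (redshift), so the source is receding.
λ'/λ₀ = √((1 + β)/(1 − β)) for a receding source ⇒ β = (r² − 1)/(r² + 1) with r = λ'/λ₀.
β = (2.2361 − 1)/(2.2361 + 1) ≈ 0.382.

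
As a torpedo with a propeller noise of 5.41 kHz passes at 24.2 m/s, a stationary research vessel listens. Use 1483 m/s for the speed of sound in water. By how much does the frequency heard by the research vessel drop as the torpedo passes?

Approaching: f₁ = f · v/(v − v_s) = 5.41 × 1483/1458.8 ≈ 5.500 kHz.
Receding: f₂ = f · v/(v + v_s) = 5.41 × 1483/1507.2 ≈ 5.323 kHz.
Drop: f₁ − f₂ = 2f·v·v_s/(v² − v_s²) = 2 × 5.41 × 1483 × 24.2/(1483² − 24.2²) ≈ 0.177 kHz.

0.177 kHz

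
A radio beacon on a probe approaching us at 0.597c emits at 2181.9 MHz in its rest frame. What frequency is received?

Relativistic Doppler for frequency: f' = f₀ · √((1 + β)/(1 − β)).
f' = 2181.9 × √(1.5970/0.4030) = 2181.9 × 1.99067 ≈ 4343.4 MHz.

4343.4 MHz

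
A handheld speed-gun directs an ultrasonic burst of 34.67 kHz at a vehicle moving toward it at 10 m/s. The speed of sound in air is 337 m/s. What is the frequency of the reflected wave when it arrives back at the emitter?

The vehicle first receives the wave as a moving observer: f₁ = f₀ · (v + u)/v = 34.67 × (337 + 10)/337 ≈ 35.7 kHz.
The reflection then acts as a moving source: f₂ = f₁ · v/(v − u) ≈ 36.8 kHz.
Equivalently f₂ = f₀ · (v + u)/(v − u).

36.8 kHz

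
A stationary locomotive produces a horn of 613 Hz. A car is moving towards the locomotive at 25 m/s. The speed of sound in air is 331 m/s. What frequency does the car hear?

659 Hz

Moving observer, stationary source: f' = f · (v + v_o)/v.
f' = 613 × (331 + 25)/331 = 613 × 356/331 ≈ 659 Hz.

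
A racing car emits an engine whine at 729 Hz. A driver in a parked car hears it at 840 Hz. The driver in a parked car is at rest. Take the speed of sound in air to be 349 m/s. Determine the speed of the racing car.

f' > f, so the racing car is approaching.
f' = f · v/(v − v_s) ⇒ v_s = v · |1 − f/f'|.
v_s = 349 × |1 − 729/840| = 349 × 0.1321 ≈ 46 m/s.

46 m/s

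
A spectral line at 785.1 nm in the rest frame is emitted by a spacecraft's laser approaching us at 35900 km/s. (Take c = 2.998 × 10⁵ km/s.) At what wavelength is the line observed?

β = v/c = 35900/299800 = 0.1197.
Relativistic Doppler for wavelength: λ' = λ₀ · √((1 − β)/(1 + β)).
λ' = 785.1 × √(0.8803/1.1197) = 785.1 × 0.88663 ≈ 696.1 nm.

696.1 nm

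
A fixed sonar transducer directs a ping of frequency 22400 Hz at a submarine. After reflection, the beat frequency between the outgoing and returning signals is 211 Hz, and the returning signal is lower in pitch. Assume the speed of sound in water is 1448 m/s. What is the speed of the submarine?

6.9 m/s

Double Doppler shift off a moving reflector: f₂ = f₀ · (v + u)/(v − u) (u > 0 toward emitter).
Returning signal is lower, so f₂ = f₀ − Δf = 22400 − 211 = 22189 Hz.
Rearranging, u = v · (f₂ − f₀)/(f₂ + f₀) = 1448 × -211/44589 ≈ -6.9 m/s.
So the submarine is moving at 6.9 m/s away from the emitter.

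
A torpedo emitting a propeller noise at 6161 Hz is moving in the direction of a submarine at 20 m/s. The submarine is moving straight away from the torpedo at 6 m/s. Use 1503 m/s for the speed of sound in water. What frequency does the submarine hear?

General Doppler shift: f' = f · (v − v_o)/(v − v_s).
f' = 6161 × (1503 − 6)/(1503 − 20) = 6161 × 1497/1483 ≈ 6219 Hz.

6219 Hz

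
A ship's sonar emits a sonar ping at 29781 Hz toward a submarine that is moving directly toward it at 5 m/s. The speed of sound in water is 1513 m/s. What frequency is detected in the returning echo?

29978 Hz

At the submarine (a moving observer), f₁ = f₀ · (v + u)/v = 29781 × 1518/1513 ≈ 29879 Hz.
The reflection then acts as a moving source: f₂ = f₁ · v/(v − u) ≈ 29978 Hz.
Equivalently f₂ = f₀ · (v + u)/(v − u).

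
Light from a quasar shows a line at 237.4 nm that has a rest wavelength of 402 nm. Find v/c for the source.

0.483c

λ'/λ₀ = 0.5905 < 1 (blueshift), so the source is approaching.
λ'/λ₀ = √((1 − β)/(1 + β)) for an approaching source ⇒ β = (1 − r²)/(1 + r²) with r = λ'/λ₀.
β = (1 − 0.3487)/(1 + 0.3487) ≈ 0.483.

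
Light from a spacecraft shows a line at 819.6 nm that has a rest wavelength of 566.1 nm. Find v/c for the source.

0.354c

λ'/λ₀ = 1.4478 > 1 (redshift), so the source is receding.
λ'/λ₀ = √((1 + β)/(1 − β)) for a receding source ⇒ β = (r² − 1)/(r² + 1) with r = λ'/λ₀.
β = (2.0961 − 1)/(2.0961 + 1) ≈ 0.354.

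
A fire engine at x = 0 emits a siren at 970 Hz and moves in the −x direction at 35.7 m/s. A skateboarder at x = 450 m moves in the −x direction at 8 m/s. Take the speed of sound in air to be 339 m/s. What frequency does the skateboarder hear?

The observer lies on the +x side, so the source is heading away from the observer and the observer is heading toward the source.
Both move, so f' = f · (v + v_o)/(v + v_s).
f' = 970 × (339 + 8)/(339 + 35.7) = 970 × 347/374.7 ≈ 898 Hz.

898 Hz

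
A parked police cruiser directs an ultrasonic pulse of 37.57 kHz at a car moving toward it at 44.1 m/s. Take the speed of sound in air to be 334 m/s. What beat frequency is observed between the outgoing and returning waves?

The car first receives the wave as a moving observer: f₁ = f₀ · (v + u)/v = 37.57 × (334 + 44.1)/334 ≈ 42.53 kHz.
The reflection then acts as a moving source: f₂ = f₁ · v/(v − u) ≈ 49.00 kHz.
Beat frequency (with f₀ = 37570 Hz): |f₂ − f₀| = 2u·f₀/(v − u) = 2 × 44.1 × 37570/289.9 ≈ 11430 Hz.

11430 Hz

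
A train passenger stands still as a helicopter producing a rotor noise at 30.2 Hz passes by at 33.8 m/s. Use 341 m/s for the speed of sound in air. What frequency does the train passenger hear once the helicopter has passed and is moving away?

Receding: f₂ = f · v/(v + v_s) = 30.2 × 341/374.8 ≈ 27.5 Hz.

27.5 Hz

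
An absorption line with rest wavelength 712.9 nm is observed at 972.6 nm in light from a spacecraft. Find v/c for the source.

λ'/λ₀ = 1.3643 > 1 (redshift), so the source is receding.
λ'/λ₀ = √((1 + β)/(1 − β)) for a receding source ⇒ β = (r² − 1)/(r² + 1) with r = λ'/λ₀.
β = (1.8613 − 1)/(1.8613 + 1) ≈ 0.301.

0.301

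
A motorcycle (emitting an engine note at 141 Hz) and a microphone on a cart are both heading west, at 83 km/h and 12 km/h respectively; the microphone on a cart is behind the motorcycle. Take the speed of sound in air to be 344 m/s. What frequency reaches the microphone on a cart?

133 Hz

83 km/h = 23.06 m/s; 12 km/h = 3.333 m/s.
The microphone on a cart is behind, so the motorcycle is moving away from it while the microphone on a cart is moving toward the motorcycle.
General Doppler shift: f' = f · (v + v_o)/(v + v_s).
f' = 141 × (344 + 3.333)/(344 + 23.06) = 141 × 347.33/367.06 ≈ 133 Hz.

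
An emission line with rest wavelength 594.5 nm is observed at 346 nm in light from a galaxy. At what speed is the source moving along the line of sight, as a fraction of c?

λ'/λ₀ = 0.5820 < 1 (blueshift), so the source is approaching.
λ'/λ₀ = √((1 − β)/(1 + β)) for an approaching source ⇒ β = (1 − r²)/(1 + r²) with r = λ'/λ₀.
β = (1 − 0.3387)/(1 + 0.3387) ≈ 0.494.

0.494c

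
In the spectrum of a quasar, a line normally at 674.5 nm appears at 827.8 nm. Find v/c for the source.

λ'/λ₀ = 1.2273 > 1 (redshift), so the source is receding.
λ'/λ₀ = √((1 + β)/(1 − β)) for a receding source ⇒ β = (r² − 1)/(r² + 1) with r = λ'/λ₀.
β = (1.5062 − 1)/(1.5062 + 1) ≈ 0.202.

0.202c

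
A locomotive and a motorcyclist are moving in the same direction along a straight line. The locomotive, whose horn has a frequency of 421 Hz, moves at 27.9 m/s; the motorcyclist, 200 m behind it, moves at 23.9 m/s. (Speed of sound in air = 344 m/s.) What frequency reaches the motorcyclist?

The motorcyclist is behind, so the locomotive is moving away from it while the motorcyclist is moving toward the locomotive.
With source receding and observer approaching, f' = f · (v + v_o)/(v + v_s).
f' = 421 × (344 + 23.9)/(344 + 27.9) = 421 × 367.9/371.9 ≈ 416 Hz.

416 Hz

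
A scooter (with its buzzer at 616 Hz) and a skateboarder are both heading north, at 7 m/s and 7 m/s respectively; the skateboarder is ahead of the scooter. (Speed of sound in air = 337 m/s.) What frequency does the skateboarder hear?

The skateboarder is ahead, so the scooter is moving toward it while the skateboarder is moving away from the scooter.
With source approaching and observer receding, f' = f · (v − v_o)/(v − v_s).
f' = 616 × (337 − 7)/(337 − 7) = 616 × 330/330 ≈ 616 Hz.

616 Hz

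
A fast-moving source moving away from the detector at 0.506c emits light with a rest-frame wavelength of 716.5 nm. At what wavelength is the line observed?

1251.0 nm

Relativistic Doppler for wavelength: λ' = λ₀ · √((1 + β)/(1 − β)).
λ' = 716.5 × √(1.5060/0.4940) = 716.5 × 1.74602 ≈ 1251.0 nm.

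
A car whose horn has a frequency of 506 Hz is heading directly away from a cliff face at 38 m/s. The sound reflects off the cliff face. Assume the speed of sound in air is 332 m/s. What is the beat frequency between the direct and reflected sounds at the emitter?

The cliff face receives the sound from a moving source: f₁ = f₀ · v/(v + v_e) = 506 × 332/370 ≈ 454.0 Hz.
On the return leg the car is a moving observer: f₂ = f₁ · (v − v_e)/v = 454.0 × 294/332 ≈ 402.1 Hz.
Beat against the emitted tone: |f₂ − f₀| = 2v_e·f₀/(v + v_e) = 2 × 38 × 506/370 ≈ 104 Hz.

104 Hz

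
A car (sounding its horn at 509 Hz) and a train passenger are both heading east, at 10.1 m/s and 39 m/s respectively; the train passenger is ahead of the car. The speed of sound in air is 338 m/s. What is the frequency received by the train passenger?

The train passenger is ahead, so the car is moving toward it while the train passenger is moving away from the car.
With source approaching and observer receding, f' = f · (v − v_o)/(v − v_s).
f' = 509 × (338 − 39)/(338 − 10.1) = 509 × 299/327.9 ≈ 464 Hz.

464 Hz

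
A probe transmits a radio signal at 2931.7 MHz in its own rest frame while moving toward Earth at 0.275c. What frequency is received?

Relativistic Doppler for frequency: f' = f₀ · √((1 + β)/(1 − β)).
f' = 2931.7 × √(1.2750/0.7250) = 2931.7 × 1.32613 ≈ 3887.8 MHz.

3887.8 MHz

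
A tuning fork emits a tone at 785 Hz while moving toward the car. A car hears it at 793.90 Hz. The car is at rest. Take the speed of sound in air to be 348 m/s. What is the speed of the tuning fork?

f' = f · v/(v − v_s) ⇒ v_s = v · |1 − f/f'|.
v_s = 348 × |1 − 785/793.90| = 348 × 0.01121 ≈ 3.9 m/s.

3.9 m/s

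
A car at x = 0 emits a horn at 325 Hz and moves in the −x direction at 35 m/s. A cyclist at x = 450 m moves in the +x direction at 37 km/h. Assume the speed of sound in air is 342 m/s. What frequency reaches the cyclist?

286 Hz

37 km/h = 10.28 m/s.
The observer lies on the +x side, so the source is heading away from the observer and the observer is heading away from the source.
Both move, so f' = f · (v − v_o)/(v + v_s).
f' = 325 × (342 − 10.28)/(342 + 35) = 325 × 331.72/377 ≈ 286 Hz.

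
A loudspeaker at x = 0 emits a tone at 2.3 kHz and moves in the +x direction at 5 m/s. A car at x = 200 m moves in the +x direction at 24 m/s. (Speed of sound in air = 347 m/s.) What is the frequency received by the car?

2.17 kHz

The observer lies on the +x side, so the source is heading toward the observer and the observer is heading away from the source.
Both move, so f' = f · (v − v_o)/(v − v_s).
f' = 2.3 × (347 − 24)/(347 − 5) = 2.3 × 323/342 ≈ 2.17 kHz.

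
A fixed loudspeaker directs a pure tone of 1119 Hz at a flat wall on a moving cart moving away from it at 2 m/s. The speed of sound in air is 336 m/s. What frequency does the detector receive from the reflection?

1106 Hz

The flat wall on a moving cart first receives the wave as a moving observer: f₁ = f₀ · (v − u)/v = 1119 × (336 − 2)/336 ≈ 1112 Hz.
The reflection then acts as a moving source: f₂ = f₁ · v/(v + u) ≈ 1106 Hz.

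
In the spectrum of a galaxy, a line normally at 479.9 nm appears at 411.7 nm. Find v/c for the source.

λ'/λ₀ = 0.8579 < 1 (blueshift), so the source is approaching.
λ'/λ₀ = √((1 − β)/(1 + β)) for an approaching source ⇒ β = (1 − r²)/(1 + r²) with r = λ'/λ₀.
β = (1 − 0.7360)/(1 + 0.7360) ≈ 0.152.

0.152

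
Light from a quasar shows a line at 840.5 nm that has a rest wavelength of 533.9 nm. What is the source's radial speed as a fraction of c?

λ'/λ₀ = 1.5743 > 1 (redshift), so the source is receding.
λ'/λ₀ = √((1 + β)/(1 − β)) for a receding source ⇒ β = (r² − 1)/(r² + 1) with r = λ'/λ₀.
β = (2.4783 − 1)/(2.4783 + 1) ≈ 0.425.

0.425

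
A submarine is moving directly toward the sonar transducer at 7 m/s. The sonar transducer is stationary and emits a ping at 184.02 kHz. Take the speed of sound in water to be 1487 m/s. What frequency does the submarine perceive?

184.9 kHz

Moving observer, stationary source: f' = f · (v + v_o)/v.
f' = 184.02 × (1487 + 7)/1487 = 184.02 × 1494/1487 ≈ 184.9 kHz.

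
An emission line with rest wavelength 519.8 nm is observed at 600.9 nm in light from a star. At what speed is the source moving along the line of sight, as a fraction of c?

λ'/λ₀ = 1.1560 > 1 (redshift), so the source is receding.
λ'/λ₀ = √((1 + β)/(1 − β)) for a receding source ⇒ β = (r² − 1)/(r² + 1) with r = λ'/λ₀.
β = (1.3364 − 1)/(1.3364 + 1) ≈ 0.144.

0.144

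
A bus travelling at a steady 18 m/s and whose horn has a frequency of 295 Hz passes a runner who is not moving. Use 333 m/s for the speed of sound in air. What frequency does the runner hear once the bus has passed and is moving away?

280 Hz

Receding: f₂ = f · v/(v + v_s) = 295 × 333/351 ≈ 280 Hz.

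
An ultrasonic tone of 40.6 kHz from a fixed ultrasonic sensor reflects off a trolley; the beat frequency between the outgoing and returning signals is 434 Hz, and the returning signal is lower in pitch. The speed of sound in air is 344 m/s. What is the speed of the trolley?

Double Doppler shift off a moving reflector: f₂ = f₀ · (v + u)/(v − u) (u > 0 toward emitter).
Returning signal is lower, so f₂ = f₀ − Δf = 40600 − 434 = 40166 Hz.
Rearranging, u = v · (f₂ − f₀)/(f₂ + f₀) = 344 × -434/80766 ≈ -1.85 m/s.
So the trolley is moving at 1.85 m/s away from the emitter.

1.85 m/s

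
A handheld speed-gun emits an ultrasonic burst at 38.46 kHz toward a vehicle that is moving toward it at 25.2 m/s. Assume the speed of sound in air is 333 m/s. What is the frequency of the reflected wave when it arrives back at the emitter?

44.8 kHz

At the vehicle (a moving observer), f₁ = f₀ · (v + u)/v = 38.46 × 358.2/333 ≈ 41.4 kHz.
The reflection then acts as a moving source: f₂ = f₁ · v/(v − u) ≈ 44.8 kHz.
Equivalently f₂ = f₀ · (v + u)/(v − u).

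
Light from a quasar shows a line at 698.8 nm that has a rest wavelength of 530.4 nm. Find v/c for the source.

λ'/λ₀ = 1.3175 > 1 (redshift), so the source is receding.
λ'/λ₀ = √((1 + β)/(1 − β)) for a receding source ⇒ β = (r² − 1)/(r² + 1) with r = λ'/λ₀.
β = (1.7358 − 1)/(1.7358 + 1) ≈ 0.269.

0.269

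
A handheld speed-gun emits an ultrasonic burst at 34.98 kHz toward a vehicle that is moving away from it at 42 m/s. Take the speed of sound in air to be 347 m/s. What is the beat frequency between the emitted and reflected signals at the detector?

7554 Hz

At the vehicle (a moving observer), f₁ = f₀ · (v − u)/v = 34.98 × 305/347 ≈ 30.75 kHz.
On reflection it acts as a source moving away from the stationary detector: f₂ = f₁ · v/(v + u) = 30.75 × 347/389 ≈ 27.43 kHz.
Equivalently f₂ = f₀ · (v − u)/(v + u).
Beat frequency (with f₀ = 34980 Hz): |f₂ − f₀| = 2u·f₀/(v + u) = 2 × 42 × 34980/389 ≈ 7554 Hz.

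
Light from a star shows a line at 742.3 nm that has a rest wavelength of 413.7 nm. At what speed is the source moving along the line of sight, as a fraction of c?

λ'/λ₀ = 1.7943 > 1 (redshift), so the source is receding.
λ'/λ₀ = √((1 + β)/(1 − β)) for a receding source ⇒ β = (r² − 1)/(r² + 1) with r = λ'/λ₀.
β = (3.2195 − 1)/(3.2195 + 1) ≈ 0.526.

0.526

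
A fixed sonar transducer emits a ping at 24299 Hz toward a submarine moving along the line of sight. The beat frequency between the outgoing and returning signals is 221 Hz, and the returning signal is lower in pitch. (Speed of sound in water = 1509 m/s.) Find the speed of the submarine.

6.9 m/s

Double Doppler shift off a moving reflector: f₂ = f₀ · (v + u)/(v − u) (u > 0 toward emitter).
Returning signal is lower, so f₂ = f₀ − Δf = 24299 − 221 = 24078 Hz.
Rearranging, u = v · (f₂ − f₀)/(f₂ + f₀) = 1509 × -221/48377 ≈ -6.9 m/s.
So the submarine is moving at 6.9 m/s away from the emitter.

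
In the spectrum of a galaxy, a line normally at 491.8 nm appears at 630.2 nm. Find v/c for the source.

λ'/λ₀ = 1.2814 > 1 (redshift), so the source is receding.
λ'/λ₀ = √((1 + β)/(1 − β)) for a receding source ⇒ β = (r² − 1)/(r² + 1) with r = λ'/λ₀.
β = (1.6420 − 1)/(1.6420 + 1) ≈ 0.243.

0.243c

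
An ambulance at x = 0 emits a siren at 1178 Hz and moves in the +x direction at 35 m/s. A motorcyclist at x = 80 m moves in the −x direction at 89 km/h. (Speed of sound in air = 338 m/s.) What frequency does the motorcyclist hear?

1410 Hz

89 km/h = 24.72 m/s.
The observer lies on the +x side, so the source is heading toward the observer and the observer is heading toward the source.
With source approaching and observer approaching, f' = f · (v + v_o)/(v − v_s).
f' = 1178 × (338 + 24.72)/(338 − 35) = 1178 × 362.72/303 ≈ 1410 Hz.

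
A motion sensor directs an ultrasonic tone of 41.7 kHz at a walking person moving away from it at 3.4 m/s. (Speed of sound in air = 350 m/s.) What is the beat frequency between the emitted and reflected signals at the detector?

The walking person first receives the wave as a moving observer: f₁ = f₀ · (v − u)/v = 41.7 × (350 − 3.4)/350 ≈ 41.295 kHz.
The reflection then acts as a moving source: f₂ = f₁ · v/(v + u) ≈ 40.898 kHz.
Beat frequency (with f₀ = 41700 Hz): |f₂ − f₀| = 2u·f₀/(v + u) = 2 × 3.4 × 41700/353.4 ≈ 802 Hz.

802 Hz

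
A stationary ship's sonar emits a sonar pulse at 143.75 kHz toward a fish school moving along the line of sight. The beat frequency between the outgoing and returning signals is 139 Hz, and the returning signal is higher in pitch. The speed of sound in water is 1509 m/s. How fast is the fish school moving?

Double Doppler shift off a moving reflector: f₂ = f₀ · (v + u)/(v − u) (u > 0 toward emitter).
Returning signal is higher, so f₂ = f₀ + Δf = 143750 + 139 = 143889 Hz.
Rearranging, u = v · (f₂ − f₀)/(f₂ + f₀) = 1509 × 139/287639 ≈ 0.73 m/s.
So the fish school is moving at 0.73 m/s toward the emitter.

0.73 m/s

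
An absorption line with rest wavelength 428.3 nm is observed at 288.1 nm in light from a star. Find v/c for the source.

0.377

λ'/λ₀ = 0.6727 < 1 (blueshift), so the source is approaching.
λ'/λ₀ = √((1 − β)/(1 + β)) for an approaching source ⇒ β = (1 − r²)/(1 + r²) with r = λ'/λ₀.
β = (1 − 0.4525)/(1 + 0.4525) ≈ 0.377.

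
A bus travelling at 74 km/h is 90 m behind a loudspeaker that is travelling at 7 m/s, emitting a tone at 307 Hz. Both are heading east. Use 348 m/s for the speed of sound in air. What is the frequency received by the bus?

319 Hz

74 km/h = 20.56 m/s.
The bus is behind, so the loudspeaker is moving away from it while the bus is moving toward the loudspeaker.
General Doppler shift: f' = f · (v + v_o)/(v + v_s).
f' = 307 × (348 + 20.56)/(348 + 7) = 307 × 368.56/355 ≈ 319 Hz.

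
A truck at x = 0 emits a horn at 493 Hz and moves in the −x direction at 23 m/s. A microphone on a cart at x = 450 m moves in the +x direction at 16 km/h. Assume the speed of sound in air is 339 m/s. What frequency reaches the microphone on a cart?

16 km/h = 4.444 m/s.
The observer lies on the +x side, so the source is heading away from the observer and the observer is heading away from the source.
Both move, so f' = f · (v − v_o)/(v + v_s).
f' = 493 × (339 − 4.444)/(339 + 23) = 493 × 334.56/362 ≈ 456 Hz.

456 Hz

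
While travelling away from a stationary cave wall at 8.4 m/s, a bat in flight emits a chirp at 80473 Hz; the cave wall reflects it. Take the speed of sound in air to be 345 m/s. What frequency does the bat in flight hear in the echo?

76647 Hz

The cave wall receives the sound from a moving source: f₁ = f₀ · v/(v + v_e) = 80473 × 345/353.4 ≈ 78560 Hz.
On the return leg the bat in flight is a moving observer: f₂ = f₁ · (v − v_e)/v = 78560 × 336.6/345 ≈ 76647 Hz.
Equivalently f₂ = f₀ · (v − v_e)/(v + v_e).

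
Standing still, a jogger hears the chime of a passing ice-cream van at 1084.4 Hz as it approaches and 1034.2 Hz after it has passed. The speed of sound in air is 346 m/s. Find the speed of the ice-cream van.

f₁/f₂ = (v + v_s)/(v − v_s), so v_s = v · (f₁ − f₂)/(f₁ + f₂).
v_s = 346 × (1084.4 − 1034.2)/(1084.4 + 1034.2) = 346 × 50.2/2118.6 ≈ 8.2 m/s.

8.2 m/s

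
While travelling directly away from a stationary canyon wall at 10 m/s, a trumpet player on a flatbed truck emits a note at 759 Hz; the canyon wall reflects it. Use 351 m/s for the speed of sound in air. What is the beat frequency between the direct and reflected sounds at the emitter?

The canyon wall receives the sound from a moving source: f₁ = f₀ · v/(v + v_e) = 759 × 351/361 ≈ 738.0 Hz.
On the return leg the trumpet player on a flatbed truck is a moving observer: f₂ = f₁ · (v − v_e)/v = 738.0 × 341/351 ≈ 717.0 Hz.
Beat against the emitted tone: |f₂ − f₀| = 2v_e·f₀/(v + v_e) = 2 × 10 × 759/361 ≈ 42.0 Hz.

42.0 Hz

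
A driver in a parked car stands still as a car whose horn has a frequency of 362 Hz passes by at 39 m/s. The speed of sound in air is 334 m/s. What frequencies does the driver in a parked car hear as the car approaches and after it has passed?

Approaching: f₁ = f · v/(v − v_s) = 362 × 334/295 ≈ 410 Hz.
Receding: f₂ = f · v/(v + v_s) = 362 × 334/373 ≈ 324 Hz.

410 Hz approaching; 324 Hz receding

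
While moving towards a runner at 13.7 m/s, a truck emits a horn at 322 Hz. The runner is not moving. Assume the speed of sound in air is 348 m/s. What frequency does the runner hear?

With the source moving toward a stationary observer, f' = f · v/(v − v_s).
f' = 322 × 348/(348 − 13.7) = 322 × 348/334.3 ≈ 335 Hz.

335 Hz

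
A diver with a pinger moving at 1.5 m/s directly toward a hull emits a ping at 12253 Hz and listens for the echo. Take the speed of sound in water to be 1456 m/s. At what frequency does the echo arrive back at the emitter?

The hull receives the sound from a moving source: f₁ = f₀ · v/(v − v_e) = 12253 × 1456/1454.5 ≈ 12266 Hz.
On the return leg the diver with a pinger is a moving observer: f₂ = f₁ · (v + v_e)/v = 12266 × 1457.5/1456 ≈ 12278 Hz.

12278 Hz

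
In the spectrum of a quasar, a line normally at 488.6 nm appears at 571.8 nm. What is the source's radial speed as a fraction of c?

λ'/λ₀ = 1.1703 > 1 (redshift), so the source is receding.
λ'/λ₀ = √((1 + β)/(1 − β)) for a receding source ⇒ β = (r² − 1)/(r² + 1) with r = λ'/λ₀.
β = (1.3696 − 1)/(1.3696 + 1) ≈ 0.156.

0.156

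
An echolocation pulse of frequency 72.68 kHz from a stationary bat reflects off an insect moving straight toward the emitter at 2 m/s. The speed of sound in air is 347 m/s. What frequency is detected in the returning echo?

73.5 kHz

At the insect (a moving observer), f₁ = f₀ · (v + u)/v = 72.68 × 349/347 ≈ 73.1 kHz.
The reflection then acts as a moving source: f₂ = f₁ · v/(v − u) ≈ 73.5 kHz.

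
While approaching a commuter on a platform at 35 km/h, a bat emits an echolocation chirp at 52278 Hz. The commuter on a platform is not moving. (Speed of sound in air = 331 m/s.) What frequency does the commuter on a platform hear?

35 km/h = 9.722 m/s.
Moving source, stationary observer: f' = f · v/(v − v_s) since the source is approaching.
f' = 52278 × 331/(331 − 9.722) = 52278 × 331/321.3 ≈ 53860 Hz.

53860 Hz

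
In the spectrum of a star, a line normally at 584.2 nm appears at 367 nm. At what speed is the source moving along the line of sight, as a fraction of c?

λ'/λ₀ = 0.6282 < 1 (blueshift), so the source is approaching.
λ'/λ₀ = √((1 − β)/(1 + β)) for an approaching source ⇒ β = (1 − r²)/(1 + r²) with r = λ'/λ₀.
β = (1 − 0.3946)/(1 + 0.3946) ≈ 0.434.

0.434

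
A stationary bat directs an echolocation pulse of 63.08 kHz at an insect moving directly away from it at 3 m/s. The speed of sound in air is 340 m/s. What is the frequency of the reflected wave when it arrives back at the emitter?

At the insect (a moving observer), f₁ = f₀ · (v − u)/v = 63.08 × 337/340 ≈ 62.5 kHz.
The reflection then acts as a moving source: f₂ = f₁ · v/(v + u) ≈ 62.0 kHz.

62.0 kHz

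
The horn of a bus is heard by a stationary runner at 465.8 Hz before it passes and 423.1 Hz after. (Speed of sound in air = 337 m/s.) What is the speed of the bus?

16.2 m/s

f₁/f₂ = (v + v_s)/(v − v_s), so v_s = v · (f₁ − f₂)/(f₁ + f₂).
v_s = 337 × (465.8 − 423.1)/(465.8 + 423.1) = 337 × 42.7/888.9 ≈ 16.2 m/s.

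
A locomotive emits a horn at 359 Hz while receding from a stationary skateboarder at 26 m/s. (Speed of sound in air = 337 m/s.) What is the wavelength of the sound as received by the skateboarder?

Moving source, stationary observer: f' = f · v/(v + v_s) since the source is receding.
f' = 359 × 337/(337 + 26) ≈ 333 Hz.
λ' = v/f' = 337/333.287 ≈ 1.01 m.

1.01 m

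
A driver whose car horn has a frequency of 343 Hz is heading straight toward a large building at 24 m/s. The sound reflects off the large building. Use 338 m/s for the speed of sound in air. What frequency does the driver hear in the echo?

395 Hz

The large building receives the sound from a moving source: f₁ = f₀ · v/(v − v_e) = 343 × 338/314 ≈ 369 Hz.
On the return leg the driver is a moving observer: f₂ = f₁ · (v + v_e)/v = 369 × 362/338 ≈ 395 Hz.
Equivalently f₂ = f₀ · (v + v_e)/(v − v_e).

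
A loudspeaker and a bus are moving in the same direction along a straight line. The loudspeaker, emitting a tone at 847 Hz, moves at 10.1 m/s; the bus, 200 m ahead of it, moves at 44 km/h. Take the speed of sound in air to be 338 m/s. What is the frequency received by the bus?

44 km/h = 12.22 m/s.
The bus is ahead, so the loudspeaker is moving toward it while the bus is moving away from the loudspeaker.
Both move, so f' = f · (v − v_o)/(v − v_s).
f' = 847 × (338 − 12.22)/(338 − 10.1) = 847 × 325.78/327.9 ≈ 842 Hz.

842 Hz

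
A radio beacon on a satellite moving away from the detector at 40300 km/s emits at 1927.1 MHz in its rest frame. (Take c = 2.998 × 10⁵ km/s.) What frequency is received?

β = v/c = 40300/299800 = 0.1344.
Relativistic Doppler for frequency: f' = f₀ · √((1 − β)/(1 + β)).
f' = 1927.1 × √(0.8656/1.1344) = 1927.1 × 0.87350 ≈ 1683.3 MHz.

1683.3 MHz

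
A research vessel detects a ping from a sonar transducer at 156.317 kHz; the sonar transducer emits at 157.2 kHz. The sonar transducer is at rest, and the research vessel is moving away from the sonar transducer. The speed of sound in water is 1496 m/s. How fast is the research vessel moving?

8.4 m/s

f' = f · (v − v_o)/v ⇒ v_o = v · |f'/f − 1|.
v_o = 1496 × |156.317/157.2 − 1| = 1496 × 0.005617 ≈ 8.4 m/s.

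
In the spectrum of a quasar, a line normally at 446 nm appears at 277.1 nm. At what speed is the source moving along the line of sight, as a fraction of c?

λ'/λ₀ = 0.6213 < 1 (blueshift), so the source is approaching.
λ'/λ₀ = √((1 − β)/(1 + β)) for an approaching source ⇒ β = (1 − r²)/(1 + r²) with r = λ'/λ₀.
β = (1 − 0.3860)/(1 + 0.3860) ≈ 0.443.

0.443c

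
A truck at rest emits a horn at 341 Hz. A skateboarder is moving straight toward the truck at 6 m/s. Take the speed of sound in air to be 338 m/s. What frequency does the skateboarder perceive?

Moving observer, stationary source: f' = f · (v + v_o)/v.
f' = 341 × (338 + 6)/338 = 341 × 344/338 ≈ 347 Hz.

347 Hz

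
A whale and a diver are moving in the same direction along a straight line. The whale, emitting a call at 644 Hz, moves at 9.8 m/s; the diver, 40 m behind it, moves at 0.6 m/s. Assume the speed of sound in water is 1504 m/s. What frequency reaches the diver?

640 Hz

The diver is behind, so the whale is moving away from it while the diver is moving toward the whale.
General Doppler shift: f' = f · (v + v_o)/(v + v_s).
f' = 644 × (1504 + 0.6)/(1504 + 9.8) = 644 × 1504.6/1513.8 ≈ 640 Hz.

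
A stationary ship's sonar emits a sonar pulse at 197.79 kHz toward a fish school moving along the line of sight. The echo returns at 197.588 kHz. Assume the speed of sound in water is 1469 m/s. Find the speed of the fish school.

Double Doppler shift off a moving reflector: f₂ = f₀ · (v + u)/(v − u) (u > 0 toward emitter).
Rearranging, u = v · (f₂ − f₀)/(f₂ + f₀) = 1469 × -0.202/395.378 ≈ -0.75 m/s.
So the fish school is moving at 0.75 m/s away from the emitter.

0.75 m/s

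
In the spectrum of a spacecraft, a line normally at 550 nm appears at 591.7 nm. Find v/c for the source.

λ'/λ₀ = 1.0758 > 1 (redshift), so the source is receding.
λ'/λ₀ = √((1 + β)/(1 − β)) for a receding source ⇒ β = (r² − 1)/(r² + 1) with r = λ'/λ₀.
β = (1.1574 − 1)/(1.1574 + 1) ≈ 0.073.

0.073c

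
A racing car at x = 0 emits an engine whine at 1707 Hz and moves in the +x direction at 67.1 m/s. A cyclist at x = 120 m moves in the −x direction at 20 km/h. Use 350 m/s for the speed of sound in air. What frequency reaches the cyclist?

20 km/h = 5.556 m/s.
The observer lies on the +x side, so the source is heading toward the observer and the observer is heading toward the source.
Both move, so f' = f · (v + v_o)/(v − v_s).
f' = 1707 × (350 + 5.556)/(350 − 67.1) = 1707 × 355.56/282.9 ≈ 2145 Hz.

2145 Hz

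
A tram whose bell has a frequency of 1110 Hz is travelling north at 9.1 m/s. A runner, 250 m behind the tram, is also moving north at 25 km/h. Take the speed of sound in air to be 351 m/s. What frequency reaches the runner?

25 km/h = 6.944 m/s.
The runner is behind, so the tram is moving away from it while the runner is moving toward the tram.
Both move, so f' = f · (v + v_o)/(v + v_s).
f' = 1110 × (351 + 6.944)/(351 + 9.1) = 1110 × 357.94/360.1 ≈ 1103 Hz.

1103 Hz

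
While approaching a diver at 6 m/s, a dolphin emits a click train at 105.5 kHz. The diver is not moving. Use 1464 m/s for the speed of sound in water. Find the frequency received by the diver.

Moving source, stationary observer: f' = f · v/(v − v_s) since the source is approaching.
f' = 105.5 × 1464/(1464 − 6) = 105.5 × 1464/1458 ≈ 105.9 kHz.

105.9 kHz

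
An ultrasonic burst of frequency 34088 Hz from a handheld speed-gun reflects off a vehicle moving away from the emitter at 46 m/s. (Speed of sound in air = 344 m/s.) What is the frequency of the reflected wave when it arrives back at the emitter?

26047 Hz

At the vehicle (a moving observer), f₁ = f₀ · (v − u)/v = 34088 × 298/344 ≈ 29530 Hz.
The reflection then acts as a moving source: f₂ = f₁ · v/(v + u) ≈ 26047 Hz.
Equivalently f₂ = f₀ · (v − u)/(v + u).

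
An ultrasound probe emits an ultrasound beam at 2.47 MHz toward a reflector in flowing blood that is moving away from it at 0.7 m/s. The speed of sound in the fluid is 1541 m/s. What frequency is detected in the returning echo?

2.468 MHz

The reflector in flowing blood first receives the wave as a moving observer: f₁ = f₀ · (v − u)/v = 2.47 × (1541 − 0.7)/1541 ≈ 2.469 MHz.
On reflection it acts as a source moving away from the stationary detector: f₂ = f₁ · v/(v + u) = 2.469 × 1541/1541.7 ≈ 2.468 MHz.
Equivalently f₂ = f₀ · (v − u)/(v + u).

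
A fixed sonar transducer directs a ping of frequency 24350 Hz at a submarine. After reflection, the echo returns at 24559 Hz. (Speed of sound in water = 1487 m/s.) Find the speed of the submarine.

Double Doppler shift off a moving reflector: f₂ = f₀ · (v + u)/(v − u) (u > 0 toward emitter).
Rearranging, u = v · (f₂ − f₀)/(f₂ + f₀) = 1487 × 209/48909 ≈ 6.4 m/s.
So the submarine is moving at 6.4 m/s toward the emitter.

6.4 m/s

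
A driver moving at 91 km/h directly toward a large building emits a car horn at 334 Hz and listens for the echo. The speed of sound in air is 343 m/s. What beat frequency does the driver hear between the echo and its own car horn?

91 km/h = 25.28 m/s.
The large building receives the sound from a moving source: f₁ = f₀ · v/(v − v_e) = 334 × 343/317.72 ≈ 360.6 Hz.
On the return leg the driver is a moving observer: f₂ = f₁ · (v + v_e)/v = 360.6 × 368.28/343 ≈ 387.1 Hz.
Equivalently f₂ = f₀ · (v + v_e)/(v − v_e).
Beat against the emitted tone: |f₂ − f₀| = 2v_e·f₀/(v − v_e) = 2 × 25.28 × 334/317.72 ≈ 53.1 Hz.

53.1 Hz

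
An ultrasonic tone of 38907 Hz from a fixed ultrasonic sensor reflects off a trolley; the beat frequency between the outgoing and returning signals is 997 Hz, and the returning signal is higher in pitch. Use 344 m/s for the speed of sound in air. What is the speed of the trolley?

4.4 m/s

Double Doppler shift off a moving reflector: f₂ = f₀ · (v + u)/(v − u) (u > 0 toward emitter).
Returning signal is higher, so f₂ = f₀ + Δf = 38907 + 997 = 39904 Hz.
Rearranging, u = v · (f₂ − f₀)/(f₂ + f₀) = 344 × 997/78811 ≈ 4.4 m/s.
So the trolley is moving at 4.4 m/s toward the emitter.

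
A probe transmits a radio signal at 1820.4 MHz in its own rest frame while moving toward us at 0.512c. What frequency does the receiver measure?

Relativistic Doppler for frequency: f' = f₀ · √((1 + β)/(1 − β)).
f' = 1820.4 × √(1.5120/0.4880) = 1820.4 × 1.76022 ≈ 3204.3 MHz.

3204.3 MHz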